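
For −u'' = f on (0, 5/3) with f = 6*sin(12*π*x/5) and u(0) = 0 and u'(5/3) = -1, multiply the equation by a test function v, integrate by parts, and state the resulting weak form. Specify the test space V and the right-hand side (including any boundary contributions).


V = {v ∈ H^1(0, 5/3) : v(0) = 0} (test functions vanish at x = 0 where u is specified); weak form: ∫_0^5/3 u'v' dx = ∫_0^5/3 (6*sin(12*π*x/5)) v dx − v(5/3) for all v ∈ V.

Multiply both sides by a test function v and integrate from 0 to 5/3:
  ∫_0^5/3 −u''(x) v(x) dx = ∫_0^5/3 f(x) v(x) dx.
Integrate the LHS by parts once:
  ∫_0^5/3 −u'' v dx = −[u'(x) v(x)]_0^5/3 + ∫_0^5/3 u'(x) v'(x) dx.
Thus ∫_0^5/3 u'(x) v'(x) dx = ∫_0^5/3 f(x) v(x) dx + [u'(x) v(x)]_0^5/3.
Choose V so that boundary terms are either known or forced to vanish.
Mixed BC: u(0) = 0 (Dirichlet) and u'(5/3) = -1 (Neumann). Define V = {v ∈ H^1(0, 5/3) : v(0) = 0}. Then [u' v]_0^5/3 = u'(5/3)·v(5/3) − u'(0)·0 = − v(5/3).
Weak formulation: find u (satisfying any essential BC) such that ∫_0^5/3 u'(x) v'(x) dx = ∫_0^5/3 f v dx − v(5/3) for all v ∈ V (Dirichlet at 0 absorbed into V; Neumann datum at x = 5/3 contributes the boundary term).
Substituting f(x) = 6*sin(12*π*x/5), the right-hand side is ∫_0^5/3 (6*sin(12*π*x/5)) v dx − v(5/3).


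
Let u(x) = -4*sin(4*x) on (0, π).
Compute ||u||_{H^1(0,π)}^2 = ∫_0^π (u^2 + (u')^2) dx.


||u||_{H^1(0,π)}^2 = 136*π

u'(x) = -16*cos(4*x).
Expand u² and (u')² and integrate term by term on (0, π), using: for integers n ≥ 1, ∫_0^π sin²(nx) dx = ∫_0^π cos²(nx) dx = π/2; for n ≠ n', ∫_0^π sin(nx)sin(n'x) dx = ∫_0^π cos(nx)cos(n'x) dx = 0; and by product-to-sum, ∫_0^π sin(nx)cos(n'x) dx = ½∫_0^π [sin((n+n')x) + sin((n−n')x)] dx, which is 0 when n+n' is even and 2n/(n²−n'²) when n+n' is odd (it need not vanish on (0, π)).
  u² squared terms: (-4)²·∫sin(4x)² dx = 16·π/2 = 8*π.
  So ∫_0^π u² dx = 8*π.
  (u')² squared terms: (-16)²·∫cos(4x)² dx = 256·π/2 = 128*π.
  So ∫_0^π (u')² dx = 128*π.
||u||_{H^1}^2 = (8*π) + (128*π) = 136*π.


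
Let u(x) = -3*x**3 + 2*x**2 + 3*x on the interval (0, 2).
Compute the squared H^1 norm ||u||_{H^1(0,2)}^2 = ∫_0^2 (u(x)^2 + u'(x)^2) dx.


||u||_{H^1}^2 = 22474/105

The H^1 norm (squared) on an interval (0, L) is
  ||u||_{H^1}^2 = ∫_0^L u(x)^2 dx + ∫_0^L u'(x)^2 dx.
Compute u'(x) = -9*x**2 + 4*x + 3.
Then u(x)^2 = 9*x**6 - 12*x**5 - 14*x**4 + 12*x**3 + 9*x**2 and u'(x)^2 = 81*x**4 - 72*x**3 - 38*x**2 + 24*x + 9.
Integrate each monomial from 0 to 2 using ∫_0^2 c·x^n dx = c·2^(n+1)/(n+1):
  ∫_0^2 u(x)^2 dx = ∫_0^2 (9*x^6 - 12*x^5 - 14*x^4 + 12*x^3 + 9*x^2) dx. Term by term:
    ∫_0^2 9*x^6 dx = 1152/7;  ∫_0^2 -12*x^5 dx = -128;  ∫_0^2 -14*x^4 dx = -448/5;
    ∫_0^2 12*x^3 dx = 48;  ∫_0^2 9*x^2 dx = 24.
  Sum: 1152/7 − 128 − 448/5 + 48 + 24 = 664/35.
  ∫_0^2 u'(x)^2 dx = ∫_0^2 (81*x^4 - 72*x^3 - 38*x^2 + 24*x + 9) dx. Term by term:
    ∫_0^2 81*x^4 dx = 2592/5;  ∫_0^2 -72*x^3 dx = -288;  ∫_0^2 -38*x^2 dx = -304/3;
    ∫_0^2 24*x dx = 48;  ∫_0^2 9 dx = 18.
  Sum: 2592/5 − 288 − 304/3 + 48 + 18 = 2926/15.
Adding: ||u||_{H^1}^2 = 664/35 + 2926/15 = 22474/105.


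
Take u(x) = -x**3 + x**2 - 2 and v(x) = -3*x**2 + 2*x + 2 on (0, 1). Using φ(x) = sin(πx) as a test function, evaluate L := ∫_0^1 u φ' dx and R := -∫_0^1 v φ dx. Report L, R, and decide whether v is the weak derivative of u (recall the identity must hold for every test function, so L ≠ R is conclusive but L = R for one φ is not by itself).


LHS = (-12 + π^2)/π^3, RHS = -3/π - 12/π^3. No, v is not the weak derivative of u.

u(x) = -x**3 + x**2 - 2, classical derivative u'(x) = -3*x**2 + 2*x.
φ(x) = sin(πx), so φ'(x) = π*cos(π*x).
Note φ(0) = φ(1) = 0, so the boundary term u·φ vanishes.
LHS = ∫_0^1 u(x) φ'(x) dx = ∫_0^1 (-π*x^3*cos(π*x) + π*x^2*cos(π*x) - 2*π*cos(π*x)) dx. Term by term:
  ∫_0^1 -2*π*cos(π*x) dx = 0;  ∫_0^1 π*x^2*cos(π*x) dx = -2/π;  ∫_0^1 -π*x^3*cos(π*x) dx = -12/π^3 + 3/π.
Sum: 0 − 2/π + -12/π^3 + 3/π = (-12 + π^2)/π^3.
So LHS = (-12 + π^2)/π^3.
∫_0^1 v(x) φ(x) dx = ∫_0^1 (-3*x^2*sin(π*x) + 2*x*sin(π*x) + 2*sin(π*x)) dx. Term by term:
  ∫_0^1 2*sin(π*x) dx = 4/π;  ∫_0^1 -3*x^2*sin(π*x) dx = -3/π + 12/π^3;  ∫_0^1 2*x*sin(π*x) dx = 2/π.
Sum: 4/π + -3/π + 12/π^3 + 2/π = 12/π^3 + 3/π.
So RHS = -∫_0^1 v(x) φ(x) dx = -3/π - 12/π^3.
LHS − RHS = 4/π ≠ 0, so the identity fails.
(For a valid weak derivative the identity must hold for EVERY test function, in particular this one. The failure shows v is NOT the weak derivative of u.)
Correct weak derivative would be u'(x) = -3*x**2 + 2*x.


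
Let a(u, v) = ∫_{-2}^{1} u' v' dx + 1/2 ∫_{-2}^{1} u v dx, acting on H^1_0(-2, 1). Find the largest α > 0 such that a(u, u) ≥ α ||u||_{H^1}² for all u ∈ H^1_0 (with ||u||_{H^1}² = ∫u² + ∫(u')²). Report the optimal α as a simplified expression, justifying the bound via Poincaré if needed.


α = (9/2 + π^2)/(9 + π^2)

Coercivity of a(·,·) on H^1_0(-2, 1) means a(u, u) ≥ α ||u||_{H^1}² for every u ∈ H^1_0.
The interval has length L = 3, and Poincaré/coercivity depend only on L. Here a(u, u) = ∫(u')² + (1/2)·∫u².
Here 0 < c = 1/2 < 1. The condition a(u,u) ≥ α||u||_{H^1}² reads (1−α)∫(u')² ≥ (α−c)∫u². Any admissible α is ≤ 1 (rapidly oscillating u have ∫u²/∫(u')² → 0), and α = 1 would force 0 ≥ (1−c)∫u², impossible since c < 1; so 1−α > 0. By the sharp Poincaré inequality on H^1_0 of an interval of length L, ∫(u')² ≥ (π/L)²∫u² with equality for the first sine mode sin(π(x−x₀)/L) (x₀ the left endpoint), so the inequality holds for all u iff (1−α)(π/L)² ≥ α − c, i.e. α ≤ ((π/L)² + c)/((π/L)² + 1) = (1 + c(L/π)²)/(1 + (L/π)²). With (π/L)² = π^2/9 and c = 1/2, the largest admissible constant is α = ((π/L)² + c)/((π/L)² + 1).
Simplifying, α = (9/2 + π^2)/(9 + π^2).


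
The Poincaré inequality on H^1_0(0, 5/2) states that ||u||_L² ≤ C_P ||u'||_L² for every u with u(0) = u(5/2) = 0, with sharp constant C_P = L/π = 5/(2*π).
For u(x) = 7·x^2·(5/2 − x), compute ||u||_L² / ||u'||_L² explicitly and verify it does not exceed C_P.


||u||_L² / ||u'||_L² = 5*sqrt(14)/28 < C_P = 5/(2*π).

u(x) = 7·x^2·(5/2 − x), so u'(x) = 7*x*(5 - 3*x).
u(x) = 7·x^2·(5/2 − x) vanishes at x = 0 and x = 5/2, so u ∈ H^1_0(0, 5/2). Differentiate via the product rule and integrate the resulting polynomials term by term.
  ∫_0^5/2 u² dx = ∫_0^5/2 (49*x^6 - 245*x^5 + 1225*x^4/4) dx. Term by term:
    ∫_0^5/2 49*x^6 dx = 546875/128;  ∫_0^5/2 -245*x^5 dx = -3828125/384;  ∫_0^5/2 1225*x^4/4 dx = 765625/128.
  Sum: 546875/128 − 3828125/384 + 765625/128 = 109375/384.
  ∫_0^5/2 (u')² dx = ∫_0^5/2 (441*x^4 - 1470*x^3 + 1225*x^2) dx. Term by term:
    ∫_0^5/2 441*x^4 dx = 275625/32;  ∫_0^5/2 -1470*x^3 dx = -459375/32;  ∫_0^5/2 1225*x^2 dx = 153125/24.
  Sum: 275625/32 − 459375/32 + 153125/24 = 30625/48.
∫_0^5/2 u² dx = 109375/384, so ||u||_L² = 125*sqrt(42)/48.
∫_0^5/2 (u')² dx = 30625/48, so ||u'||_L² = 175*sqrt(3)/12.
Ratio ||u||_L² / ||u'||_L² = 5*sqrt(14)/28.
Sharp Poincaré constant on H^1_0(0, 5/2) is C_P = L/π = 5/(2*π), achieved by sin(2*π/5·x).
A polynomial bump cannot attain the sharp Poincaré constant (only the first sine eigenfunction does), so the ratio is strictly less than C_P, consistent with ||u||_L² ≤ C_P ||u'||_L².


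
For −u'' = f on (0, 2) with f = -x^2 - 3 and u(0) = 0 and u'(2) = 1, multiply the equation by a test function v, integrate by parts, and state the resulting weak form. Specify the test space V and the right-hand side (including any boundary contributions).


V = {v ∈ H^1(0, 2) : v(0) = 0} (test functions vanish at x = 0 where u is specified); weak form: ∫_0^2 u'v' dx = ∫_0^2 (-x^2 - 3) v dx + v(2) for all v ∈ V.

Multiply both sides by a test function v and integrate from 0 to 2:
  ∫_0^2 −u''(x) v(x) dx = ∫_0^2 f(x) v(x) dx.
Integrate the LHS by parts once:
  ∫_0^2 −u'' v dx = −[u'(x) v(x)]_0^2 + ∫_0^2 u'(x) v'(x) dx.
Thus ∫_0^2 u'(x) v'(x) dx = ∫_0^2 f(x) v(x) dx + [u'(x) v(x)]_0^2.
Choose V so that boundary terms are either known or forced to vanish.
Mixed BC: u(0) = 0 (Dirichlet) and u'(2) = 1 (Neumann). Define V = {v ∈ H^1(0, 2) : v(0) = 0}. Then [u' v]_0^2 = u'(2)·v(2) − u'(0)·0 = v(2).
Weak formulation: find u (satisfying any essential BC) such that ∫_0^2 u'(x) v'(x) dx = ∫_0^2 f v dx + v(2) for all v ∈ V (Dirichlet at 0 absorbed into V; Neumann datum at x = 2 contributes the boundary term).
Substituting f(x) = -x^2 - 3, the right-hand side is ∫_0^2 (-x^2 - 3) v dx + v(2).


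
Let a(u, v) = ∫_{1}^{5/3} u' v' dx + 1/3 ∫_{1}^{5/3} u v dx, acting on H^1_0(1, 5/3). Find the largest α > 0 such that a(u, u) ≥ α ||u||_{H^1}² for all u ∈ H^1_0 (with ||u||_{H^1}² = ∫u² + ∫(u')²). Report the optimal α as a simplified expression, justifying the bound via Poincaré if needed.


α = (4 + 27*π^2)/(3*(4 + 9*π^2))

Coercivity of a(·,·) on H^1_0(1, 5/3) means a(u, u) ≥ α ||u||_{H^1}² for every u ∈ H^1_0.
The interval has length L = 2/3, and Poincaré/coercivity depend only on L. Here a(u, u) = ∫(u')² + (1/3)·∫u².
Here 0 < c = 1/3 < 1. The condition a(u,u) ≥ α||u||_{H^1}² reads (1−α)∫(u')² ≥ (α−c)∫u². Any admissible α is ≤ 1 (rapidly oscillating u have ∫u²/∫(u')² → 0), and α = 1 would force 0 ≥ (1−c)∫u², impossible since c < 1; so 1−α > 0. By the sharp Poincaré inequality on H^1_0 of an interval of length L, ∫(u')² ≥ (π/L)²∫u² with equality for the first sine mode sin(π(x−x₀)/L) (x₀ the left endpoint), so the inequality holds for all u iff (1−α)(π/L)² ≥ α − c, i.e. α ≤ ((π/L)² + c)/((π/L)² + 1) = (1 + c(L/π)²)/(1 + (L/π)²). With (π/L)² = 9*π^2/4 and c = 1/3, the largest admissible constant is α = ((π/L)² + c)/((π/L)² + 1).
Simplifying, α = (4 + 27*π^2)/(3*(4 + 9*π^2)).


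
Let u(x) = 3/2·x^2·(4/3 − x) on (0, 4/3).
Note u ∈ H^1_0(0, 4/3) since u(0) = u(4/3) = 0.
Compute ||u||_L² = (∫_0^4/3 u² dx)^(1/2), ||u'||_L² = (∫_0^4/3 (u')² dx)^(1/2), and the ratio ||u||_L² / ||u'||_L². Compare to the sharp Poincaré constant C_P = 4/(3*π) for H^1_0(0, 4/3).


||u||_L² / ||u'||_L² = 2*sqrt(14)/21 < C_P = 4/(3*π).

u(x) = 3/2·x^2·(4/3 − x), so u'(x) = x*(8 - 9*x)/2.
u(x) = 3/2·x^2·(4/3 − x) vanishes at x = 0 and x = 4/3, so u ∈ H^1_0(0, 4/3). Differentiate via the product rule and integrate the resulting polynomials term by term.
  ∫_0^4/3 u² dx = ∫_0^4/3 (9*x^6/4 - 6*x^5 + 4*x^4) dx. Term by term:
    ∫_0^4/3 9*x^6/4 dx = 4096/1701;  ∫_0^4/3 -6*x^5 dx = -4096/729;  ∫_0^4/3 4*x^4 dx = 4096/1215.
  Sum: 4096/1701 − 4096/729 + 4096/1215 = 4096/25515.
  ∫_0^4/3 (u')² dx = ∫_0^4/3 (81*x^4/4 - 36*x^3 + 16*x^2) dx. Term by term:
    ∫_0^4/3 81*x^4/4 dx = 256/15;  ∫_0^4/3 -36*x^3 dx = -256/9;  ∫_0^4/3 16*x^2 dx = 1024/81.
  Sum: 256/15 − 256/9 + 1024/81 = 512/405.
∫_0^4/3 u² dx = 4096/25515, so ||u||_L² = 64*sqrt(35)/945.
∫_0^4/3 (u')² dx = 512/405, so ||u'||_L² = 16*sqrt(10)/45.
Ratio ||u||_L² / ||u'||_L² = 2*sqrt(14)/21.
Sharp Poincaré constant on H^1_0(0, 4/3) is C_P = L/π = 4/(3*π), achieved by sin(3*π/4·x).
A polynomial bump cannot attain the sharp Poincaré constant (only the first sine eigenfunction does), so the ratio is strictly less than C_P, consistent with ||u||_L² ≤ C_P ||u'||_L².


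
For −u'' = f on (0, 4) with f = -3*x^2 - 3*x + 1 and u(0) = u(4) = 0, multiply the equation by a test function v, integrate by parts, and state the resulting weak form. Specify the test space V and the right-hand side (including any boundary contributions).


V = H^1_0(0, 4) (so v(0) = v(4) = 0); weak form: ∫_0^4 u'v' dx = ∫_0^4 (-3*x^2 - 3*x + 1) v dx for all v ∈ V.

Multiply both sides by a test function v and integrate from 0 to 4:
  ∫_0^4 −u''(x) v(x) dx = ∫_0^4 f(x) v(x) dx.
Integrate the LHS by parts once:
  ∫_0^4 −u'' v dx = −[u'(x) v(x)]_0^4 + ∫_0^4 u'(x) v'(x) dx.
Thus ∫_0^4 u'(x) v'(x) dx = ∫_0^4 f(x) v(x) dx + [u'(x) v(x)]_0^4.
Choose V so that boundary terms are either known or forced to vanish.
u is Dirichlet: u(0) = u(4) = 0. Let V = H^1_0(0, 4); then v(0) = v(4) = 0, and [u' v]_0^4 = 0.
Weak formulation: find u (satisfying any essential BC) such that ∫_0^4 u'(x) v'(x) dx = ∫_0^4 f v dx for all v ∈ V.
Substituting f(x) = -3*x^2 - 3*x + 1, the right-hand side is ∫_0^4 (-3*x^2 - 3*x + 1) v dx.


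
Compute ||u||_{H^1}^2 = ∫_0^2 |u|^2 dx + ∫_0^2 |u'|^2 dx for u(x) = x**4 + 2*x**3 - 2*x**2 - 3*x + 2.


||u||_{H^1}^2 = 39782/63

The H^1 norm (squared) on an interval (0, L) is
  ||u||_{H^1}^2 = ∫_0^L u(x)^2 dx + ∫_0^L u'(x)^2 dx.
Compute u'(x) = 4*x**3 + 6*x**2 - 4*x - 3.
Then u(x)^2 = x**8 + 4*x**7 - 14*x**5 - 4*x**4 + 20*x**3 + x**2 - 12*x + 4 and u'(x)^2 = 16*x**6 + 48*x**5 + 4*x**4 - 72*x**3 - 20*x**2 + 24*x + 9.
Integrate each monomial from 0 to 2 using ∫_0^2 c·x^n dx = c·2^(n+1)/(n+1):
  ∫_0^2 u(x)^2 dx = ∫_0^2 (x^8 + 4*x^7 - 14*x^5 - 4*x^4 + 20*x^3 + x^2 - 12*x + 4) dx. Term by term:
    ∫_0^2 x^8 dx = 512/9;  ∫_0^2 4*x^7 dx = 128;  ∫_0^2 -14*x^5 dx = -448/3;
    ∫_0^2 -4*x^4 dx = -128/5;  ∫_0^2 20*x^3 dx = 80;  ∫_0^2 x^2 dx = 8/3;
    ∫_0^2 -12*x dx = -24;  ∫_0^2 4 dx = 8.
  Sum: 512/9 + 128 − 448/3 − 128/5 + 80 + 8/3 − 24 + 8 = 3448/45.
  ∫_0^2 u'(x)^2 dx = ∫_0^2 (16*x^6 + 48*x^5 + 4*x^4 - 72*x^3 - 20*x^2 + 24*x + 9) dx. Term by term:
    ∫_0^2 16*x^6 dx = 2048/7;  ∫_0^2 48*x^5 dx = 512;  ∫_0^2 4*x^4 dx = 128/5;
    ∫_0^2 -72*x^3 dx = -288;  ∫_0^2 -20*x^2 dx = -160/3;  ∫_0^2 24*x dx = 48;
    ∫_0^2 9 dx = 18.
  Sum: 2048/7 + 512 + 128/5 − 288 − 160/3 + 48 + 18 = 58258/105.
Adding: ||u||_{H^1}^2 = 3448/45 + 58258/105 = 39782/63.


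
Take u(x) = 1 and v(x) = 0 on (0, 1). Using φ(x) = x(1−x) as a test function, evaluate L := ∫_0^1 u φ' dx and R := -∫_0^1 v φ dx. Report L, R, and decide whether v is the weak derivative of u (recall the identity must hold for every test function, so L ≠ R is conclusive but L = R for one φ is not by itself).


LHS = 0, RHS = 0. Yes, v = u' weakly.

u(x) = 1, classical derivative u'(x) = 0.
φ(x) = x(1−x), so φ'(x) = 1 - 2*x.
Note φ(0) = φ(1) = 0, so the boundary term u·φ vanishes.
LHS = ∫_0^1 u(x) φ'(x) dx = ∫_0^1 (1 - 2*x) dx. Term by term:
  ∫_0^1 -2*x dx = -1;  ∫_0^1 1 dx = 1.
Sum: -1 + 1 = 0.
So LHS = 0.
∫_0^1 v(x) φ(x) dx = ∫_0^1 (0) dx. Term by term:
  ∫_0^1 0 dx = 0.
So RHS = -∫_0^1 v(x) φ(x) dx = 0.
LHS = RHS, so the identity holds for this test φ.
Moreover u is smooth here and v(x) = u'(x) = 0 pointwise, so the identity holds for every test function. Hence v is the weak derivative of u.


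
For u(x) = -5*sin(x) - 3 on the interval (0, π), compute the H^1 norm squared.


||u||_{H^1(0,π)}^2 = 60 + 34*π

u'(x) = -5*cos(x).
Expand u² and (u')² and integrate term by term on (0, π), using: for integers n ≥ 1, ∫_0^π sin²(nx) dx = ∫_0^π cos²(nx) dx = π/2; for n ≠ n', ∫_0^π sin(nx)sin(n'x) dx = ∫_0^π cos(nx)cos(n'x) dx = 0; and by product-to-sum, ∫_0^π sin(nx)cos(n'x) dx = ½∫_0^π [sin((n+n')x) + sin((n−n')x)] dx, which is 0 when n+n' is even and 2n/(n²−n'²) when n+n' is odd (it need not vanish on (0, π)). For the constant mode: ∫_0^π 1 dx = π, ∫_0^π cos(nx) dx = 0, ∫_0^π sin(nx) dx = (1−(−1)^n)/n.
  u² squared terms: (-3)²·∫1 dx = 9·π = 9*π;  (-5)²·∫sin(x)² dx = 25·π/2 = 25*π/2.
  u² cross terms: 2·(-3)·(-5)·∫1·sin(x) dx = 30·(2) = 60.
  So ∫_0^π u² dx = 9*π + 25*π/2 + 60 = 60 + 43*π/2.
  (u')² squared terms: (-5)²·∫cos(x)² dx = 25·π/2 = 25*π/2.
  So ∫_0^π (u')² dx = 25*π/2.
||u||_{H^1}^2 = (60 + 43*π/2) + (25*π/2) = 60 + 34*π.


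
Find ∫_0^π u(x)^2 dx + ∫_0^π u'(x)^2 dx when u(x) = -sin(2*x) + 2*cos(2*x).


||u||_{H^1(0,π)}^2 = 25*π/2

u'(x) = -4*sin(2*x) - 2*cos(2*x).
Expand u² and (u')² and integrate term by term on (0, π), using: for integers n ≥ 1, ∫_0^π sin²(nx) dx = ∫_0^π cos²(nx) dx = π/2; for n ≠ n', ∫_0^π sin(nx)sin(n'x) dx = ∫_0^π cos(nx)cos(n'x) dx = 0; and by product-to-sum, ∫_0^π sin(nx)cos(n'x) dx = ½∫_0^π [sin((n+n')x) + sin((n−n')x)] dx, which is 0 when n+n' is even and 2n/(n²−n'²) when n+n' is odd (it need not vanish on (0, π)).
  u² squared terms: (-1)²·∫sin(2x)² dx = 1·π/2 = π/2;  (2)²·∫cos(2x)² dx = 4·π/2 = 2*π.
  u² cross terms: 2·(-1)·(2)·∫sin(2x)·cos(2x) dx = -4·(0) = 0.
  So ∫_0^π u² dx = π/2 + 2*π + 0 = 5*π/2.
  (u')² squared terms: (-4)²·∫sin(2x)² dx = 16·π/2 = 8*π;  (-2)²·∫cos(2x)² dx = 4·π/2 = 2*π.
  (u')² cross terms: 2·(-4)·(-2)·∫sin(2x)·cos(2x) dx = 16·(0) = 0.
  So ∫_0^π (u')² dx = 8*π + 2*π + 0 = 10*π.
||u||_{H^1}^2 = (5*π/2) + (10*π) = 25*π/2.


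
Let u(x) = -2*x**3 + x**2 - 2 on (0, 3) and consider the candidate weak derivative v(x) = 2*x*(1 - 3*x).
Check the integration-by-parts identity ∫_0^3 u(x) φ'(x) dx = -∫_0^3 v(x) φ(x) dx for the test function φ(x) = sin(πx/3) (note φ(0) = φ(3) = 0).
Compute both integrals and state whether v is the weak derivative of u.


LHS = -648/π^3 + 144/π, RHS = -648/π^3 + 144/π. Yes, v = u' weakly.

u(x) = -2*x**3 + x**2 - 2, classical derivative u'(x) = -6*x**2 + 2*x.
φ(x) = sin(πx/3), so φ'(x) = π*cos(π*x/3)/3.
Note φ(0) = φ(3) = 0, so the boundary term u·φ vanishes.
LHS = ∫_0^3 u(x) φ'(x) dx = ∫_0^3 (-2*π*x^3*cos(π*x/3)/3 + π*x^2*cos(π*x/3)/3 - 2*π*cos(π*x/3)/3) dx. Term by term:
  ∫_0^3 -2*π*cos(π*x/3)/3 dx = 0;  ∫_0^3 -2*π*x^3*cos(π*x/3)/3 dx = -648/π^3 + 162/π;  ∫_0^3 π*x^2*cos(π*x/3)/3 dx = -18/π.
Sum: 0 + -648/π^3 + 162/π − 18/π = -648/π^3 + 144/π.
So LHS = -648/π^3 + 144/π.
∫_0^3 v(x) φ(x) dx = ∫_0^3 (-6*x^2*sin(π*x/3) + 2*x*sin(π*x/3)) dx. Term by term:
  ∫_0^3 -6*x^2*sin(π*x/3) dx = -162/π + 648/π^3;  ∫_0^3 2*x*sin(π*x/3) dx = 18/π.
Sum: -162/π + 648/π^3 + 18/π = -144/π + 648/π^3.
So RHS = -∫_0^3 v(x) φ(x) dx = -648/π^3 + 144/π.
LHS = RHS, so the identity holds for this test φ.
Moreover u is smooth here and v(x) = u'(x) = -6*x**2 + 2*x pointwise, so the identity holds for every test function. Hence v is the weak derivative of u.


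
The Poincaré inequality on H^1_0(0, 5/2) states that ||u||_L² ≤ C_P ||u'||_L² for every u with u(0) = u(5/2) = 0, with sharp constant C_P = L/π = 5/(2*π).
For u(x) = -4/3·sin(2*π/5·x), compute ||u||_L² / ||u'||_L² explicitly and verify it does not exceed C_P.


||u||_L² / ||u'||_L² = 5/(2*π) = C_P.

u(x) = -4/3·sin(2*π/5·x), so u'(x) = -8*π*cos(2*π*x/5)/15.
Writing u(x) = A·sin(kπx/L) with A = -4/3 and k = 1, use ∫_0^L sin²(kπx/L) dx = L/2 and ∫_0^L cos²(kπx/L) dx = L/2.
u² = 16/9·sin²(2*π/5·x) and (u')² = 64*π^2/225·cos²(2*π/5·x), and each of sin², cos² integrates to L/2 = 5/4 over (0, 5/2).
∫_0^5/2 u² dx = 20/9, so ||u||_L² = 2*sqrt(5)/3.
∫_0^5/2 (u')² dx = 16*π^2/45, so ||u'||_L² = 4*sqrt(5)*π/15.
Ratio ||u||_L² / ||u'||_L² = 5/(2*π).
Sharp Poincaré constant on H^1_0(0, 5/2) is C_P = L/π = 5/(2*π), achieved by sin(2*π/5·x).
This is the k = 1 eigenfunction (up to amplitude), so the ratio equals the sharp Poincaré constant exactly.


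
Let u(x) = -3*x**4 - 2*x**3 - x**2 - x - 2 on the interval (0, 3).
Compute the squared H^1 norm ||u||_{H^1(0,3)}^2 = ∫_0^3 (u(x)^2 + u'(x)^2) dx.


||u||_{H^1}^2 = 513363/5

The H^1 norm (squared) on an interval (0, L) is
  ||u||_{H^1}^2 = ∫_0^L u(x)^2 dx + ∫_0^L u'(x)^2 dx.
Compute u'(x) = -12*x**3 - 6*x**2 - 2*x - 1.
Then u(x)^2 = 9*x**8 + 12*x**7 + 10*x**6 + 10*x**5 + 17*x**4 + 10*x**3 + 5*x**2 + 4*x + 4 and u'(x)^2 = 144*x**6 + 144*x**5 + 84*x**4 + 48*x**3 + 16*x**2 + 4*x + 1.
Integrate each monomial from 0 to 3 using ∫_0^3 c·x^n dx = c·3^(n+1)/(n+1):
  ∫_0^3 u(x)^2 dx = ∫_0^3 (9*x^8 + 12*x^7 + 10*x^6 + 10*x^5 + 17*x^4 + 10*x^3 + 5*x^2 + 4*x + 4) dx. Term by term:
    ∫_0^3 9*x^8 dx = 19683;  ∫_0^3 12*x^7 dx = 19683/2;  ∫_0^3 10*x^6 dx = 21870/7;
    ∫_0^3 10*x^5 dx = 1215;  ∫_0^3 17*x^4 dx = 4131/5;  ∫_0^3 10*x^3 dx = 405/2;
    ∫_0^3 5*x^2 dx = 45;  ∫_0^3 4*x dx = 18;  ∫_0^3 4 dx = 12.
  Sum: 19683 + 19683/2 + 21870/7 + 1215 + 4131/5 + 405/2 + 45 + 18 + 12 = 1223862/35.
  ∫_0^3 u'(x)^2 dx = ∫_0^3 (144*x^6 + 144*x^5 + 84*x^4 + 48*x^3 + 16*x^2 + 4*x + 1) dx. Term by term:
    ∫_0^3 144*x^6 dx = 314928/7;  ∫_0^3 144*x^5 dx = 17496;  ∫_0^3 84*x^4 dx = 20412/5;
    ∫_0^3 48*x^3 dx = 972;  ∫_0^3 16*x^2 dx = 144;  ∫_0^3 4*x dx = 18;
    ∫_0^3 1 dx = 3.
  Sum: 314928/7 + 17496 + 20412/5 + 972 + 144 + 18 + 3 = 2369679/35.
Adding: ||u||_{H^1}^2 = 1223862/35 + 2369679/35 = 513363/5.


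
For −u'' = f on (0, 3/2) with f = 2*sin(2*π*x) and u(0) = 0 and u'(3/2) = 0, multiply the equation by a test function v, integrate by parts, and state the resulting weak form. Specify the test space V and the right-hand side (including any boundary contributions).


V = {v ∈ H^1(0, 3/2) : v(0) = 0} (test functions vanish at x = 0 where u is specified); weak form: ∫_0^3/2 u'v' dx = ∫_0^3/2 (2*sin(2*π*x)) v dx for all v ∈ V.

Multiply both sides by a test function v and integrate from 0 to 3/2:
  ∫_0^3/2 −u''(x) v(x) dx = ∫_0^3/2 f(x) v(x) dx.
Integrate the LHS by parts once:
  ∫_0^3/2 −u'' v dx = −[u'(x) v(x)]_0^3/2 + ∫_0^3/2 u'(x) v'(x) dx.
Thus ∫_0^3/2 u'(x) v'(x) dx = ∫_0^3/2 f(x) v(x) dx + [u'(x) v(x)]_0^3/2.
Choose V so that boundary terms are either known or forced to vanish.
Mixed BC: u(0) = 0 (Dirichlet) and u'(3/2) = 0 (Neumann). Define V = {v ∈ H^1(0, 3/2) : v(0) = 0}. Then [u' v]_0^3/2 = u'(3/2)·v(3/2) − u'(0)·0 = 0.
Weak formulation: find u (satisfying any essential BC) such that ∫_0^3/2 u'(x) v'(x) dx = ∫_0^3/2 f v dx for all v ∈ V (Dirichlet at 0 absorbed into V; the Neumann datum at x = 3/2 is zero, so no boundary term remains).
Substituting f(x) = 2*sin(2*π*x), the right-hand side is ∫_0^3/2 (2*sin(2*π*x)) v dx.


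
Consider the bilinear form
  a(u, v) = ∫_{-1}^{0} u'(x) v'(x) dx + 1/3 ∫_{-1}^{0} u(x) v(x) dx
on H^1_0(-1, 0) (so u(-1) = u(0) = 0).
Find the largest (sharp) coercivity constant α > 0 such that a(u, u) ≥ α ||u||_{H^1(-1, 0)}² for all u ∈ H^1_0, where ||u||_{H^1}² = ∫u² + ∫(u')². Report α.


α = (1/3 + π^2)/(1 + π^2)

Coercivity of a(·,·) on H^1_0(-1, 0) means a(u, u) ≥ α ||u||_{H^1}² for every u ∈ H^1_0.
The interval has length L = 1, and Poincaré/coercivity depend only on L. Here a(u, u) = ∫(u')² + (1/3)·∫u².
Here 0 < c = 1/3 < 1. The condition a(u,u) ≥ α||u||_{H^1}² reads (1−α)∫(u')² ≥ (α−c)∫u². Any admissible α is ≤ 1 (rapidly oscillating u have ∫u²/∫(u')² → 0), and α = 1 would force 0 ≥ (1−c)∫u², impossible since c < 1; so 1−α > 0. By the sharp Poincaré inequality on H^1_0 of an interval of length L, ∫(u')² ≥ (π/L)²∫u² with equality for the first sine mode sin(π(x−x₀)/L) (x₀ the left endpoint), so the inequality holds for all u iff (1−α)(π/L)² ≥ α − c, i.e. α ≤ ((π/L)² + c)/((π/L)² + 1) = (1 + c(L/π)²)/(1 + (L/π)²). With (π/L)² = π^2 and c = 1/3, the largest admissible constant is α = ((π/L)² + c)/((π/L)² + 1).
Simplifying, α = (1/3 + π^2)/(1 + π^2).


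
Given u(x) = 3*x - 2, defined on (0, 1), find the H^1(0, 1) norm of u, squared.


||u||_{H^1}^2 = 10

The H^1 norm (squared) on an interval (0, L) is
  ||u||_{H^1}^2 = ∫_0^L u(x)^2 dx + ∫_0^L u'(x)^2 dx.
Compute u'(x) = 3.
Then u(x)^2 = 9*x**2 - 12*x + 4 and u'(x)^2 = 9.
Integrate each monomial from 0 to 1 using ∫_0^1 c·x^n dx = c·1^(n+1)/(n+1):
  ∫_0^1 u(x)^2 dx = ∫_0^1 (9*x^2 - 12*x + 4) dx. Term by term:
    ∫_0^1 9*x^2 dx = 3;  ∫_0^1 -12*x dx = -6;  ∫_0^1 4 dx = 4.
  Sum: 3 − 6 + 4 = 1.
  ∫_0^1 u'(x)^2 dx = ∫_0^1 (9) dx. Term by term:
    ∫_0^1 9 dx = 9.
Adding: ||u||_{H^1}^2 = 1 + 9 = 10.


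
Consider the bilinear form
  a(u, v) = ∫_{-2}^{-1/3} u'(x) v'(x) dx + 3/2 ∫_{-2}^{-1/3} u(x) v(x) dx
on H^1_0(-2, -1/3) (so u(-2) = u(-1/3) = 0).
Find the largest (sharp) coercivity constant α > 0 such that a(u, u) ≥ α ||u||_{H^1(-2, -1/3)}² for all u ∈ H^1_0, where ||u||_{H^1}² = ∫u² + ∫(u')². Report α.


α = 1

Coercivity of a(·,·) on H^1_0(-2, -1/3) means a(u, u) ≥ α ||u||_{H^1}² for every u ∈ H^1_0.
The interval has length L = 5/3, and Poincaré/coercivity depend only on L. Here a(u, u) = ∫(u')² + (3/2)·∫u².
Here c = 3/2 ≥ 1, so a(u,u) = ∫(u')² + c∫u² ≥ ∫(u')² + ∫u² = ||u||_{H^1}², i.e. α = 1 works. No larger α is possible: a(u,u) ≥ α||u||_{H^1}² means (1−α)∫(u')² ≥ (α−c)∫u², and for the modes u_n = sin(nπ(x−x₀)/L) (x₀ the left endpoint) one has ∫u_n²/∫(u_n')² = (L/(nπ))² → 0, so a(u_n,u_n)/||u_n||_{H^1}² → 1. Hence the optimal constant is α = 1.
Therefore α = 1.


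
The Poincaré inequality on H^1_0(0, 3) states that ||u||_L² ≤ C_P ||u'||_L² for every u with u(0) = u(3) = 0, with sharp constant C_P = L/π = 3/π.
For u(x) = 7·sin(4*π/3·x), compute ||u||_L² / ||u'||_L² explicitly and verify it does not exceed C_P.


||u||_L² / ||u'||_L² = 3/(4*π) < C_P = 3/π.

u(x) = 7·sin(4*π/3·x), so u'(x) = 28*π*cos(4*π*x/3)/3.
Writing u(x) = A·sin(kπx/L) with A = 7 and k = 4, use ∫_0^L sin²(kπx/L) dx = L/2 and ∫_0^L cos²(kπx/L) dx = L/2.
u² = 49·sin²(4*π/3·x) and (u')² = 784*π^2/9·cos²(4*π/3·x), and each of sin², cos² integrates to L/2 = 3/2 over (0, 3).
∫_0^3 u² dx = 147/2, so ||u||_L² = 7*sqrt(6)/2.
∫_0^3 (u')² dx = 392*π^2/3, so ||u'||_L² = 14*sqrt(6)*π/3.
Ratio ||u||_L² / ||u'||_L² = 3/(4*π).
Sharp Poincaré constant on H^1_0(0, 3) is C_P = L/π = 3/π, achieved by sin(π/3·x).
This is the k = 4 harmonic; the ratio L/(kπ) is strictly less than C_P = L/π, consistent with the sharp inequality ||u||_L² ≤ C_P ||u'||_L².


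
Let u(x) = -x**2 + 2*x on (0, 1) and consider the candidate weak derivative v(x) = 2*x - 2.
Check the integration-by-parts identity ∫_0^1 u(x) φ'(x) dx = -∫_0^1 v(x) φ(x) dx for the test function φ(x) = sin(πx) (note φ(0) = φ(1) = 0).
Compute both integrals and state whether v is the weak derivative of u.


LHS = -2/π, RHS = 2/π. No, v is not the weak derivative of u.

u(x) = -x**2 + 2*x, classical derivative u'(x) = 2 - 2*x.
φ(x) = sin(πx), so φ'(x) = π*cos(π*x).
Note φ(0) = φ(1) = 0, so the boundary term u·φ vanishes.
LHS = ∫_0^1 u(x) φ'(x) dx = ∫_0^1 (-π*x^2*cos(π*x) + 2*π*x*cos(π*x)) dx. Term by term:
  ∫_0^1 -π*x^2*cos(π*x) dx = 2/π;  ∫_0^1 2*π*x*cos(π*x) dx = -4/π.
Sum: 2/π − 4/π = -2/π.
So LHS = -2/π.
∫_0^1 v(x) φ(x) dx = ∫_0^1 (2*x*sin(π*x) - 2*sin(π*x)) dx. Term by term:
  ∫_0^1 -2*sin(π*x) dx = -4/π;  ∫_0^1 2*x*sin(π*x) dx = 2/π.
Sum: -4/π + 2/π = -2/π.
So RHS = -∫_0^1 v(x) φ(x) dx = 2/π.
LHS − RHS = -4/π ≠ 0, so the identity fails.
(For a valid weak derivative the identity must hold for EVERY test function, in particular this one. The failure shows v is NOT the weak derivative of u.)
Correct weak derivative would be u'(x) = 2 - 2*x.


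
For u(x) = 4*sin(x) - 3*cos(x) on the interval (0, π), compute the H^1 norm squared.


||u||_{H^1(0,π)}^2 = 25*π

u'(x) = 3*sin(x) + 4*cos(x).
Expand u² and (u')² and integrate term by term on (0, π), using: for integers n ≥ 1, ∫_0^π sin²(nx) dx = ∫_0^π cos²(nx) dx = π/2; for n ≠ n', ∫_0^π sin(nx)sin(n'x) dx = ∫_0^π cos(nx)cos(n'x) dx = 0; and by product-to-sum, ∫_0^π sin(nx)cos(n'x) dx = ½∫_0^π [sin((n+n')x) + sin((n−n')x)] dx, which is 0 when n+n' is even and 2n/(n²−n'²) when n+n' is odd (it need not vanish on (0, π)).
  u² squared terms: (-3)²·∫cos(x)² dx = 9·π/2 = 9*π/2;  (4)²·∫sin(x)² dx = 16·π/2 = 8*π.
  u² cross terms: 2·(-3)·(4)·∫cos(x)·sin(x) dx = -24·(0) = 0.
  So ∫_0^π u² dx = 9*π/2 + 8*π + 0 = 25*π/2.
  (u')² squared terms: (3)²·∫sin(x)² dx = 9·π/2 = 9*π/2;  (4)²·∫cos(x)² dx = 16·π/2 = 8*π.
  (u')² cross terms: 2·(3)·(4)·∫sin(x)·cos(x) dx = 24·(0) = 0.
  So ∫_0^π (u')² dx = 9*π/2 + 8*π + 0 = 25*π/2.
||u||_{H^1}^2 = (25*π/2) + (25*π/2) = 25*π.


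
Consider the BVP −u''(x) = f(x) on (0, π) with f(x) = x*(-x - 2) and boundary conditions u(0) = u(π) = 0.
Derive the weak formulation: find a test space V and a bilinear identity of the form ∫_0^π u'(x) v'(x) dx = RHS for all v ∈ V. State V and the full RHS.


V = H^1_0(0, π) (so v(0) = v(π) = 0); weak form: ∫_0^π u'v' dx = ∫_0^π (x*(-x - 2)) v dx for all v ∈ V.

Multiply both sides by a test function v and integrate from 0 to π:
  ∫_0^π −u''(x) v(x) dx = ∫_0^π f(x) v(x) dx.
Integrate the LHS by parts once:
  ∫_0^π −u'' v dx = −[u'(x) v(x)]_0^π + ∫_0^π u'(x) v'(x) dx.
Thus ∫_0^π u'(x) v'(x) dx = ∫_0^π f(x) v(x) dx + [u'(x) v(x)]_0^π.
Choose V so that boundary terms are either known or forced to vanish.
u is Dirichlet: u(0) = u(π) = 0. Let V = H^1_0(0, π); then v(0) = v(π) = 0, and [u' v]_0^π = 0.
Weak formulation: find u (satisfying any essential BC) such that ∫_0^π u'(x) v'(x) dx = ∫_0^π f v dx for all v ∈ V.
Substituting f(x) = x*(-x - 2), the right-hand side is ∫_0^π (x*(-x - 2)) v dx.


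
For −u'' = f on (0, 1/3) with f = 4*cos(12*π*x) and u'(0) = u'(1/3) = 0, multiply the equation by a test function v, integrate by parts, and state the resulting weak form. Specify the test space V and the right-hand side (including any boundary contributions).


V = H^1(0, 1/3) (no boundary constraint on v; u is determined up to an additive constant); weak form: ∫_0^1/3 u'v' dx = ∫_0^1/3 (4*cos(12*π*x)) v dx for all v ∈ V.

Multiply both sides by a test function v and integrate from 0 to 1/3:
  ∫_0^1/3 −u''(x) v(x) dx = ∫_0^1/3 f(x) v(x) dx.
Integrate the LHS by parts once:
  ∫_0^1/3 −u'' v dx = −[u'(x) v(x)]_0^1/3 + ∫_0^1/3 u'(x) v'(x) dx.
Thus ∫_0^1/3 u'(x) v'(x) dx = ∫_0^1/3 f(x) v(x) dx + [u'(x) v(x)]_0^1/3.
Choose V so that boundary terms are either known or forced to vanish.
u has homogeneous Neumann: u'(0) = u'(1/3) = 0. So [u' v]_0^1/3 = 0·v(1/3) − 0·v(0) = 0 for any v; take V = H^1(0, 1/3).
Weak formulation: find u (satisfying any essential BC) such that ∫_0^1/3 u'(x) v'(x) dx = ∫_0^1/3 f v dx for all v ∈ V (homogeneous Neumann, so boundary terms vanish).
Substituting f(x) = 4*cos(12*π*x), the right-hand side is ∫_0^1/3 (4*cos(12*π*x)) v dx.
Compatibility check (pure Neumann): taking v ≡ 1 ∈ V gives 0 = ∫_0^1/3 f dx + (0) − (0), i.e. ∫_0^1/3 f dx must equal u'(0) − u'(1/3) = 0. Indeed ∫_0^1/3 (4*cos(12*π*x)) dx = 0, so the data are compatible. The solution is then unique only up to an additive constant (fix it e.g. by requiring ∫_0^1/3 u dx = 0).


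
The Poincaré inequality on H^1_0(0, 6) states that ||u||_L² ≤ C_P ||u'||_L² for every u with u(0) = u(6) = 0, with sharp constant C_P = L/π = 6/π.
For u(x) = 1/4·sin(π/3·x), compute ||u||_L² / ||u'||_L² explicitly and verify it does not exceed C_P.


||u||_L² / ||u'||_L² = 3/π < C_P = 6/π.

u(x) = 1/4·sin(π/3·x), so u'(x) = π*cos(π*x/3)/12.
Writing u(x) = A·sin(kπx/L) with A = 1/4 and k = 2, use ∫_0^L sin²(kπx/L) dx = L/2 and ∫_0^L cos²(kπx/L) dx = L/2.
u² = 1/16·sin²(π/3·x) and (u')² = π^2/144·cos²(π/3·x), and each of sin², cos² integrates to L/2 = 3 over (0, 6).
∫_0^6 u² dx = 3/16, so ||u||_L² = sqrt(3)/4.
∫_0^6 (u')² dx = π^2/48, so ||u'||_L² = sqrt(3)*π/12.
Ratio ||u||_L² / ||u'||_L² = 3/π.
Sharp Poincaré constant on H^1_0(0, 6) is C_P = L/π = 6/π, achieved by sin(π/6·x).
This is the k = 2 harmonic; the ratio L/(kπ) is strictly less than C_P = L/π, consistent with the sharp inequality ||u||_L² ≤ C_P ||u'||_L².


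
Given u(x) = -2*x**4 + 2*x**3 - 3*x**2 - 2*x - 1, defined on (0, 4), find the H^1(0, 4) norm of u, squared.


||u||_{H^1}^2 = 61952444/315

The H^1 norm (squared) on an interval (0, L) is
  ||u||_{H^1}^2 = ∫_0^L u(x)^2 dx + ∫_0^L u'(x)^2 dx.
Compute u'(x) = -8*x**3 + 6*x**2 - 6*x - 2.
Then u(x)^2 = 4*x**8 - 8*x**7 + 16*x**6 - 4*x**5 + 5*x**4 + 8*x**3 + 10*x**2 + 4*x + 1 and u'(x)^2 = 64*x**6 - 96*x**5 + 132*x**4 - 40*x**3 + 12*x**2 + 24*x + 4.
Integrate each monomial from 0 to 4 using ∫_0^4 c·x^n dx = c·4^(n+1)/(n+1):
  ∫_0^4 u(x)^2 dx = ∫_0^4 (4*x^8 - 8*x^7 + 16*x^6 - 4*x^5 + 5*x^4 + 8*x^3 + 10*x^2 + 4*x + 1) dx. Term by term:
    ∫_0^4 4*x^8 dx = 1048576/9;  ∫_0^4 -8*x^7 dx = -65536;  ∫_0^4 16*x^6 dx = 262144/7;
    ∫_0^4 -4*x^5 dx = -8192/3;  ∫_0^4 5*x^4 dx = 1024;  ∫_0^4 8*x^3 dx = 512;
    ∫_0^4 10*x^2 dx = 640/3;  ∫_0^4 4*x dx = 32;  ∫_0^4 1 dx = 4.
  Sum: 1048576/9 − 65536 + 262144/7 − 8192/3 + 1024 + 512 + 640/3 + 32 + 4 = 5511004/63.
  ∫_0^4 u'(x)^2 dx = ∫_0^4 (64*x^6 - 96*x^5 + 132*x^4 - 40*x^3 + 12*x^2 + 24*x + 4) dx. Term by term:
    ∫_0^4 64*x^6 dx = 1048576/7;  ∫_0^4 -96*x^5 dx = -65536;  ∫_0^4 132*x^4 dx = 135168/5;
    ∫_0^4 -40*x^3 dx = -2560;  ∫_0^4 12*x^2 dx = 256;  ∫_0^4 24*x dx = 192;
    ∫_0^4 4 dx = 16.
  Sum: 1048576/7 − 65536 + 135168/5 − 2560 + 256 + 192 + 16 = 3821936/35.
Adding: ||u||_{H^1}^2 = 5511004/63 + 3821936/35 = 61952444/315.


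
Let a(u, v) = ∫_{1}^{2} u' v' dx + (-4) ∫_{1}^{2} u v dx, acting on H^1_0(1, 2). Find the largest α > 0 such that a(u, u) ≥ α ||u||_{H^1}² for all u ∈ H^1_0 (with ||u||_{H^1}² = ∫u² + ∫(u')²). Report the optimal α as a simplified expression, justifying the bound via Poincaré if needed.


α = (-4 + π^2)/(1 + π^2)

Coercivity of a(·,·) on H^1_0(1, 2) means a(u, u) ≥ α ||u||_{H^1}² for every u ∈ H^1_0.
The interval has length L = 1, and Poincaré/coercivity depend only on L. Here a(u, u) = ∫(u')² + (-4)·∫u².
Here c = -4 < 0 with |c| < (π/L)² = π^2, so coercivity still holds. The condition a(u,u) ≥ α||u||_{H^1}² reads (1−α)∫(u')² ≥ (α−c)∫u². Any admissible α is ≤ 1 (rapidly oscillating u have ∫u²/∫(u')² → 0), and α = 1 would force 0 ≥ (1−c)∫u², impossible since c < 1; so 1−α > 0. By the sharp Poincaré inequality on H^1_0 of an interval of length L, ∫(u')² ≥ (π/L)²∫u² with equality for the first sine mode sin(π(x−x₀)/L) (x₀ the left endpoint), so the inequality holds for all u iff (1−α)(π/L)² ≥ α − c, i.e. α ≤ ((π/L)² + c)/((π/L)² + 1) = (1 + c(L/π)²)/(1 + (L/π)²). (Direct route, valid since c ≤ 0: Poincaré gives c∫u² ≥ c(L/π)²∫(u')², so a(u,u) ≥ (1 + c(L/π)²)∫(u')², while ||u||_{H^1}² ≤ (1 + (L/π)²)∫(u')²; dividing yields the same α.) With (π/L)² = π^2 and c = -4, the largest admissible constant is α = ((π/L)² + c)/((π/L)² + 1).
Simplifying, α = (-4 + π^2)/(1 + π^2).


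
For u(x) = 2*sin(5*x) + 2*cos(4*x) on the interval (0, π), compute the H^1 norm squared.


||u||_{H^1(0,π)}^2 = 1360/9 + 86*π

u'(x) = -8*sin(4*x) + 10*cos(5*x).
Expand u² and (u')² and integrate term by term on (0, π), using: for integers n ≥ 1, ∫_0^π sin²(nx) dx = ∫_0^π cos²(nx) dx = π/2; for n ≠ n', ∫_0^π sin(nx)sin(n'x) dx = ∫_0^π cos(nx)cos(n'x) dx = 0; and by product-to-sum, ∫_0^π sin(nx)cos(n'x) dx = ½∫_0^π [sin((n+n')x) + sin((n−n')x)] dx, which is 0 when n+n' is even and 2n/(n²−n'²) when n+n' is odd (it need not vanish on (0, π)).
  u² squared terms: (2)²·∫cos(4x)² dx = 4·π/2 = 2*π;  (2)²·∫sin(5x)² dx = 4·π/2 = 2*π.
  u² cross terms: 2·(2)·(2)·∫cos(4x)·sin(5x) dx = 8·(10/9) = 80/9.
  So ∫_0^π u² dx = 2*π + 2*π + 80/9 = 80/9 + 4*π.
  (u')² squared terms: (-8)²·∫sin(4x)² dx = 64·π/2 = 32*π;  (10)²·∫cos(5x)² dx = 100·π/2 = 50*π.
  (u')² cross terms: 2·(-8)·(10)·∫sin(4x)·cos(5x) dx = -160·(-8/9) = 1280/9.
  So ∫_0^π (u')² dx = 32*π + 50*π + 1280/9 = 1280/9 + 82*π.
||u||_{H^1}^2 = (80/9 + 4*π) + (1280/9 + 82*π) = 1360/9 + 86*π.


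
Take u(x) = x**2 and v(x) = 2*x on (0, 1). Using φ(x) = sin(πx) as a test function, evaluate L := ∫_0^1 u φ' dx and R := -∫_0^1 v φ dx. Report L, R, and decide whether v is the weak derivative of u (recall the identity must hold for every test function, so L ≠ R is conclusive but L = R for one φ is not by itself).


LHS = -2/π, RHS = -2/π. Yes, v = u' weakly.

u(x) = x**2, classical derivative u'(x) = 2*x.
φ(x) = sin(πx), so φ'(x) = π*cos(π*x).
Note φ(0) = φ(1) = 0, so the boundary term u·φ vanishes.
LHS = ∫_0^1 u(x) φ'(x) dx = ∫_0^1 (π*x^2*cos(π*x)) dx. Term by term:
  ∫_0^1 π*x^2*cos(π*x) dx = -2/π.
So LHS = -2/π.
∫_0^1 v(x) φ(x) dx = ∫_0^1 (2*x*sin(π*x)) dx. Term by term:
  ∫_0^1 2*x*sin(π*x) dx = 2/π.
So RHS = -∫_0^1 v(x) φ(x) dx = -2/π.
LHS = RHS, so the identity holds for this test φ.
Moreover u is smooth here and v(x) = u'(x) = 2*x pointwise, so the identity holds for every test function. Hence v is the weak derivative of u.


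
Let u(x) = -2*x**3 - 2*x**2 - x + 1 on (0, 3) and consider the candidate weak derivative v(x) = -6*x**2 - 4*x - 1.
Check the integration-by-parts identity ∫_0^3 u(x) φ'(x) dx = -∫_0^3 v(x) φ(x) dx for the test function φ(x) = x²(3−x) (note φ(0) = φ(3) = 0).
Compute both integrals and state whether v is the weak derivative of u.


LHS = 4023/20, RHS = 4023/20. Yes, v = u' weakly.

u(x) = -2*x**3 - 2*x**2 - x + 1, classical derivative u'(x) = -6*x**2 - 4*x - 1.
φ(x) = x²(3−x), so φ'(x) = 3*x*(2 - x).
Note φ(0) = φ(3) = 0, so the boundary term u·φ vanishes.
LHS = ∫_0^3 u(x) φ'(x) dx = ∫_0^3 (6*x^5 - 6*x^4 - 9*x^3 - 9*x^2 + 6*x) dx. Term by term:
  ∫_0^3 6*x^5 dx = 729;  ∫_0^3 -6*x^4 dx = -1458/5;  ∫_0^3 -9*x^3 dx = -729/4;
  ∫_0^3 -9*x^2 dx = -81;  ∫_0^3 6*x dx = 27.
Sum: 729 − 1458/5 − 729/4 − 81 + 27 = 4023/20.
So LHS = 4023/20.
∫_0^3 v(x) φ(x) dx = ∫_0^3 (6*x^5 - 14*x^4 - 11*x^3 - 3*x^2) dx. Term by term:
  ∫_0^3 6*x^5 dx = 729;  ∫_0^3 -14*x^4 dx = -3402/5;  ∫_0^3 -11*x^3 dx = -891/4;
  ∫_0^3 -3*x^2 dx = -27.
Sum: 729 − 3402/5 − 891/4 − 27 = -4023/20.
So RHS = -∫_0^3 v(x) φ(x) dx = 4023/20.
LHS = RHS, so the identity holds for this test φ.
Moreover u is smooth here and v(x) = u'(x) = -6*x**2 - 4*x - 1 pointwise, so the identity holds for every test function. Hence v is the weak derivative of u.


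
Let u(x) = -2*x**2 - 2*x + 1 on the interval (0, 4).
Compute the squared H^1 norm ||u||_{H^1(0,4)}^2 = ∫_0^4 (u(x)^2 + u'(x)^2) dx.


||u||_{H^1}^2 = 26828/15

The H^1 norm (squared) on an interval (0, L) is
  ||u||_{H^1}^2 = ∫_0^L u(x)^2 dx + ∫_0^L u'(x)^2 dx.
Compute u'(x) = -4*x - 2.
Then u(x)^2 = 4*x**4 + 8*x**3 - 4*x + 1 and u'(x)^2 = 16*x**2 + 16*x + 4.
Integrate each monomial from 0 to 4 using ∫_0^4 c·x^n dx = c·4^(n+1)/(n+1):
  ∫_0^4 u(x)^2 dx = ∫_0^4 (4*x^4 + 8*x^3 - 4*x + 1) dx. Term by term:
    ∫_0^4 4*x^4 dx = 4096/5;  ∫_0^4 8*x^3 dx = 512;  ∫_0^4 -4*x dx = -32;
    ∫_0^4 1 dx = 4.
  Sum: 4096/5 + 512 − 32 + 4 = 6516/5.
  ∫_0^4 u'(x)^2 dx = ∫_0^4 (16*x^2 + 16*x + 4) dx. Term by term:
    ∫_0^4 16*x^2 dx = 1024/3;  ∫_0^4 16*x dx = 128;  ∫_0^4 4 dx = 16.
  Sum: 1024/3 + 128 + 16 = 1456/3.
Adding: ||u||_{H^1}^2 = 6516/5 + 1456/3 = 26828/15.


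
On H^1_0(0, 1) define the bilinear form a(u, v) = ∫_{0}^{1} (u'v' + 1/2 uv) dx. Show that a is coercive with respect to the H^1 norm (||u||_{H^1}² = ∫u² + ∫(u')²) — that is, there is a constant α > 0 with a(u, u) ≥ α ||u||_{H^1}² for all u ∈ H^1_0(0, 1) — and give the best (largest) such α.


α = (1/2 + π^2)/(1 + π^2)

Coercivity of a(·,·) on H^1_0(0, 1) means a(u, u) ≥ α ||u||_{H^1}² for every u ∈ H^1_0.
The interval has length L = 1, and Poincaré/coercivity depend only on L. Here a(u, u) = ∫(u')² + (1/2)·∫u².
Here 0 < c = 1/2 < 1. The condition a(u,u) ≥ α||u||_{H^1}² reads (1−α)∫(u')² ≥ (α−c)∫u². Any admissible α is ≤ 1 (rapidly oscillating u have ∫u²/∫(u')² → 0), and α = 1 would force 0 ≥ (1−c)∫u², impossible since c < 1; so 1−α > 0. By the sharp Poincaré inequality on H^1_0 of an interval of length L, ∫(u')² ≥ (π/L)²∫u² with equality for the first sine mode sin(π(x−x₀)/L) (x₀ the left endpoint), so the inequality holds for all u iff (1−α)(π/L)² ≥ α − c, i.e. α ≤ ((π/L)² + c)/((π/L)² + 1) = (1 + c(L/π)²)/(1 + (L/π)²). With (π/L)² = π^2 and c = 1/2, the largest admissible constant is α = ((π/L)² + c)/((π/L)² + 1).
Simplifying, α = (1/2 + π^2)/(1 + π^2).
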